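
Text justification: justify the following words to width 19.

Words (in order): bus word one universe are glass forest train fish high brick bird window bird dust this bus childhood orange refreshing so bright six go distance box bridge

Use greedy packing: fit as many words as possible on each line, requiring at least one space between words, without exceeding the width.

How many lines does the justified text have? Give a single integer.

Answer: 9

Derivation:
Line 1: ['bus', 'word', 'one'] (min_width=12, slack=7)
Line 2: ['universe', 'are', 'glass'] (min_width=18, slack=1)
Line 3: ['forest', 'train', 'fish'] (min_width=17, slack=2)
Line 4: ['high', 'brick', 'bird'] (min_width=15, slack=4)
Line 5: ['window', 'bird', 'dust'] (min_width=16, slack=3)
Line 6: ['this', 'bus', 'childhood'] (min_width=18, slack=1)
Line 7: ['orange', 'refreshing'] (min_width=17, slack=2)
Line 8: ['so', 'bright', 'six', 'go'] (min_width=16, slack=3)
Line 9: ['distance', 'box', 'bridge'] (min_width=19, slack=0)
Total lines: 9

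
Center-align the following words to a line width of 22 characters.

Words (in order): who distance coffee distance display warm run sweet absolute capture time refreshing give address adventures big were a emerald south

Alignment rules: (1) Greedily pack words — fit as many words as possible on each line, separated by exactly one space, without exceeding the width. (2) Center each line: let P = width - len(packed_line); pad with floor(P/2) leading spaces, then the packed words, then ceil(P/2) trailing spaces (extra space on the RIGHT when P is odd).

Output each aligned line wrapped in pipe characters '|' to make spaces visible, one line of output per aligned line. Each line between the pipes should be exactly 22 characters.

Answer: | who distance coffee  |
|distance display warm |
|  run sweet absolute  |
|     capture time     |
|   refreshing give    |
|address adventures big|
| were a emerald south |

Derivation:
Line 1: ['who', 'distance', 'coffee'] (min_width=19, slack=3)
Line 2: ['distance', 'display', 'warm'] (min_width=21, slack=1)
Line 3: ['run', 'sweet', 'absolute'] (min_width=18, slack=4)
Line 4: ['capture', 'time'] (min_width=12, slack=10)
Line 5: ['refreshing', 'give'] (min_width=15, slack=7)
Line 6: ['address', 'adventures', 'big'] (min_width=22, slack=0)
Line 7: ['were', 'a', 'emerald', 'south'] (min_width=20, slack=2)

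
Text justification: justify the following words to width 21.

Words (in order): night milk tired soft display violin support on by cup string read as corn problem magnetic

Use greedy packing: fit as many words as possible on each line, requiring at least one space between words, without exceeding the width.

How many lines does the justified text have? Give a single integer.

Line 1: ['night', 'milk', 'tired', 'soft'] (min_width=21, slack=0)
Line 2: ['display', 'violin'] (min_width=14, slack=7)
Line 3: ['support', 'on', 'by', 'cup'] (min_width=17, slack=4)
Line 4: ['string', 'read', 'as', 'corn'] (min_width=19, slack=2)
Line 5: ['problem', 'magnetic'] (min_width=16, slack=5)
Total lines: 5

Answer: 5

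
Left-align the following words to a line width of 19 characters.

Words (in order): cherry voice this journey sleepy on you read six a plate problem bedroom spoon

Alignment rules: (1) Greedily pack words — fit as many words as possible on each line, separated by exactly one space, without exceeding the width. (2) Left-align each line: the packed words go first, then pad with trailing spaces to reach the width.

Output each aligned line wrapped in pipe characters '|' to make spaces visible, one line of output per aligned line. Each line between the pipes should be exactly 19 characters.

Answer: |cherry voice this  |
|journey sleepy on  |
|you read six a     |
|plate problem      |
|bedroom spoon      |

Derivation:
Line 1: ['cherry', 'voice', 'this'] (min_width=17, slack=2)
Line 2: ['journey', 'sleepy', 'on'] (min_width=17, slack=2)
Line 3: ['you', 'read', 'six', 'a'] (min_width=14, slack=5)
Line 4: ['plate', 'problem'] (min_width=13, slack=6)
Line 5: ['bedroom', 'spoon'] (min_width=13, slack=6)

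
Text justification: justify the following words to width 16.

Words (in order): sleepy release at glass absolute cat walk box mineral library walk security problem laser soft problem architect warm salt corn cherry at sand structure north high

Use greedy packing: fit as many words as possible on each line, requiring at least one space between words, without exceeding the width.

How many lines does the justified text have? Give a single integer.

Line 1: ['sleepy', 'release'] (min_width=14, slack=2)
Line 2: ['at', 'glass'] (min_width=8, slack=8)
Line 3: ['absolute', 'cat'] (min_width=12, slack=4)
Line 4: ['walk', 'box', 'mineral'] (min_width=16, slack=0)
Line 5: ['library', 'walk'] (min_width=12, slack=4)
Line 6: ['security', 'problem'] (min_width=16, slack=0)
Line 7: ['laser', 'soft'] (min_width=10, slack=6)
Line 8: ['problem'] (min_width=7, slack=9)
Line 9: ['architect', 'warm'] (min_width=14, slack=2)
Line 10: ['salt', 'corn', 'cherry'] (min_width=16, slack=0)
Line 11: ['at', 'sand'] (min_width=7, slack=9)
Line 12: ['structure', 'north'] (min_width=15, slack=1)
Line 13: ['high'] (min_width=4, slack=12)
Total lines: 13

Answer: 13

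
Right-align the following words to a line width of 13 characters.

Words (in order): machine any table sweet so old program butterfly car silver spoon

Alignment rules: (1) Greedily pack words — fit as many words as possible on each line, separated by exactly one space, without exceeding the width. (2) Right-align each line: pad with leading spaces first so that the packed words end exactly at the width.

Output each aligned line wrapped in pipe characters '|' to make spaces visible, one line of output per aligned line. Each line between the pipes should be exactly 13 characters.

Answer: |  machine any|
|  table sweet|
|       so old|
|      program|
|butterfly car|
| silver spoon|

Derivation:
Line 1: ['machine', 'any'] (min_width=11, slack=2)
Line 2: ['table', 'sweet'] (min_width=11, slack=2)
Line 3: ['so', 'old'] (min_width=6, slack=7)
Line 4: ['program'] (min_width=7, slack=6)
Line 5: ['butterfly', 'car'] (min_width=13, slack=0)
Line 6: ['silver', 'spoon'] (min_width=12, slack=1)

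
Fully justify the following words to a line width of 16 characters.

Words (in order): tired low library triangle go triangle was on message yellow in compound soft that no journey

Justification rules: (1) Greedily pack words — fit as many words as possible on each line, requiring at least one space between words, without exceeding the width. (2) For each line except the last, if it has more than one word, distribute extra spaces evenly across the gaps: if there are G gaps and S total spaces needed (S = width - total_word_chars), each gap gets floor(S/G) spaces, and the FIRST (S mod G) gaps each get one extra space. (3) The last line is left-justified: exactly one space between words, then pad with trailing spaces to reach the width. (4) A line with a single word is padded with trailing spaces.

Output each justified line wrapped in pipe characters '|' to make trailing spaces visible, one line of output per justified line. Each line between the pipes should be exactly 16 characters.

Line 1: ['tired', 'low'] (min_width=9, slack=7)
Line 2: ['library', 'triangle'] (min_width=16, slack=0)
Line 3: ['go', 'triangle', 'was'] (min_width=15, slack=1)
Line 4: ['on', 'message'] (min_width=10, slack=6)
Line 5: ['yellow', 'in'] (min_width=9, slack=7)
Line 6: ['compound', 'soft'] (min_width=13, slack=3)
Line 7: ['that', 'no', 'journey'] (min_width=15, slack=1)

Answer: |tired        low|
|library triangle|
|go  triangle was|
|on       message|
|yellow        in|
|compound    soft|
|that no journey |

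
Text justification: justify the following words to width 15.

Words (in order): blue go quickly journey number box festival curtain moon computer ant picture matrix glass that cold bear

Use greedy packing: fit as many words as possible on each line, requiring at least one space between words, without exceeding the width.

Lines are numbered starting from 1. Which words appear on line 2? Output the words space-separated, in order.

Answer: journey number

Derivation:
Line 1: ['blue', 'go', 'quickly'] (min_width=15, slack=0)
Line 2: ['journey', 'number'] (min_width=14, slack=1)
Line 3: ['box', 'festival'] (min_width=12, slack=3)
Line 4: ['curtain', 'moon'] (min_width=12, slack=3)
Line 5: ['computer', 'ant'] (min_width=12, slack=3)
Line 6: ['picture', 'matrix'] (min_width=14, slack=1)
Line 7: ['glass', 'that', 'cold'] (min_width=15, slack=0)
Line 8: ['bear'] (min_width=4, slack=11)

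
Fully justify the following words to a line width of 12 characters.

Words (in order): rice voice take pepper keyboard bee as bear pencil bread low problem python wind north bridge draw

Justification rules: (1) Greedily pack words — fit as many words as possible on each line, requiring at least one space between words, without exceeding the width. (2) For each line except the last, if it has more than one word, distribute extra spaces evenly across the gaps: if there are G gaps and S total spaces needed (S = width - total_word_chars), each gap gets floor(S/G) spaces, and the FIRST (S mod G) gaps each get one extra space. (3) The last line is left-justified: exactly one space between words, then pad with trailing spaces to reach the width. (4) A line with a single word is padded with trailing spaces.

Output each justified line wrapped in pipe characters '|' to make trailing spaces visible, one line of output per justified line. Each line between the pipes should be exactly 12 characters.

Line 1: ['rice', 'voice'] (min_width=10, slack=2)
Line 2: ['take', 'pepper'] (min_width=11, slack=1)
Line 3: ['keyboard', 'bee'] (min_width=12, slack=0)
Line 4: ['as', 'bear'] (min_width=7, slack=5)
Line 5: ['pencil', 'bread'] (min_width=12, slack=0)
Line 6: ['low', 'problem'] (min_width=11, slack=1)
Line 7: ['python', 'wind'] (min_width=11, slack=1)
Line 8: ['north', 'bridge'] (min_width=12, slack=0)
Line 9: ['draw'] (min_width=4, slack=8)

Answer: |rice   voice|
|take  pepper|
|keyboard bee|
|as      bear|
|pencil bread|
|low  problem|
|python  wind|
|north bridge|
|draw        |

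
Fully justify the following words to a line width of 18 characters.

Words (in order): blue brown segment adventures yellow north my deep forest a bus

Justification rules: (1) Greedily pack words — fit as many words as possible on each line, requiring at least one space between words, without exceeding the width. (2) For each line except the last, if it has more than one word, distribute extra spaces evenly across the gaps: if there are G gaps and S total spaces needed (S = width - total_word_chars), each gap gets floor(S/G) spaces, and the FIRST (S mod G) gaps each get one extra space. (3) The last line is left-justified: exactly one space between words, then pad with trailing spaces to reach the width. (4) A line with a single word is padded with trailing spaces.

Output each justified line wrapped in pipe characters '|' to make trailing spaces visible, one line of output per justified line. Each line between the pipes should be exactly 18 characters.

Line 1: ['blue', 'brown', 'segment'] (min_width=18, slack=0)
Line 2: ['adventures', 'yellow'] (min_width=17, slack=1)
Line 3: ['north', 'my', 'deep'] (min_width=13, slack=5)
Line 4: ['forest', 'a', 'bus'] (min_width=12, slack=6)

Answer: |blue brown segment|
|adventures  yellow|
|north    my   deep|
|forest a bus      |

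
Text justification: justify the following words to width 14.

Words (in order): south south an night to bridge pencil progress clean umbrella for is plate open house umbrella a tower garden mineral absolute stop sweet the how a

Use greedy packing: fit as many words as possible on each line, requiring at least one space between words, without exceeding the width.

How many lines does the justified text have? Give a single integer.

Answer: 12

Derivation:
Line 1: ['south', 'south', 'an'] (min_width=14, slack=0)
Line 2: ['night', 'to'] (min_width=8, slack=6)
Line 3: ['bridge', 'pencil'] (min_width=13, slack=1)
Line 4: ['progress', 'clean'] (min_width=14, slack=0)
Line 5: ['umbrella', 'for'] (min_width=12, slack=2)
Line 6: ['is', 'plate', 'open'] (min_width=13, slack=1)
Line 7: ['house', 'umbrella'] (min_width=14, slack=0)
Line 8: ['a', 'tower', 'garden'] (min_width=14, slack=0)
Line 9: ['mineral'] (min_width=7, slack=7)
Line 10: ['absolute', 'stop'] (min_width=13, slack=1)
Line 11: ['sweet', 'the', 'how'] (min_width=13, slack=1)
Line 12: ['a'] (min_width=1, slack=13)
Total lines: 12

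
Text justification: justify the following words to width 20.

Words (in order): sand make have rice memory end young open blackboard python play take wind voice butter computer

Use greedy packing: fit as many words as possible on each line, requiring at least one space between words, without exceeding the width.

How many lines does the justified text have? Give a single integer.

Answer: 6

Derivation:
Line 1: ['sand', 'make', 'have', 'rice'] (min_width=19, slack=1)
Line 2: ['memory', 'end', 'young'] (min_width=16, slack=4)
Line 3: ['open', 'blackboard'] (min_width=15, slack=5)
Line 4: ['python', 'play', 'take'] (min_width=16, slack=4)
Line 5: ['wind', 'voice', 'butter'] (min_width=17, slack=3)
Line 6: ['computer'] (min_width=8, slack=12)
Total lines: 6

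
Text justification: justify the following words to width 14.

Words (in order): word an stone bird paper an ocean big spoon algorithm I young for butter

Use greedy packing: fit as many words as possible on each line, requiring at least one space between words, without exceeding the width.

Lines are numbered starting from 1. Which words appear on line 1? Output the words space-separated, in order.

Answer: word an stone

Derivation:
Line 1: ['word', 'an', 'stone'] (min_width=13, slack=1)
Line 2: ['bird', 'paper', 'an'] (min_width=13, slack=1)
Line 3: ['ocean', 'big'] (min_width=9, slack=5)
Line 4: ['spoon'] (min_width=5, slack=9)
Line 5: ['algorithm', 'I'] (min_width=11, slack=3)
Line 6: ['young', 'for'] (min_width=9, slack=5)
Line 7: ['butter'] (min_width=6, slack=8)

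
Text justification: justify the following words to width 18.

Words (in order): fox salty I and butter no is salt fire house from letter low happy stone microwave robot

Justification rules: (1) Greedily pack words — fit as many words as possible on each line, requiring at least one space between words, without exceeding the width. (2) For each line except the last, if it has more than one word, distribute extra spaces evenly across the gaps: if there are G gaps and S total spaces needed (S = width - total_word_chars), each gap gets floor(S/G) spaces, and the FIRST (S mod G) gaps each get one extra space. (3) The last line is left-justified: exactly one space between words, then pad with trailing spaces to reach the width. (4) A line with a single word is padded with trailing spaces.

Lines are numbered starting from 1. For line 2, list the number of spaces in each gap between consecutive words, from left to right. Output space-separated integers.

Line 1: ['fox', 'salty', 'I', 'and'] (min_width=15, slack=3)
Line 2: ['butter', 'no', 'is', 'salt'] (min_width=17, slack=1)
Line 3: ['fire', 'house', 'from'] (min_width=15, slack=3)
Line 4: ['letter', 'low', 'happy'] (min_width=16, slack=2)
Line 5: ['stone', 'microwave'] (min_width=15, slack=3)
Line 6: ['robot'] (min_width=5, slack=13)

Answer: 2 1 1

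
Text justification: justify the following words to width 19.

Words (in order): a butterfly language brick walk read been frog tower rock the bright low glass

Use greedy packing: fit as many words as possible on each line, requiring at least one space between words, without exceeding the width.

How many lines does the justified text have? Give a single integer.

Answer: 5

Derivation:
Line 1: ['a', 'butterfly'] (min_width=11, slack=8)
Line 2: ['language', 'brick', 'walk'] (min_width=19, slack=0)
Line 3: ['read', 'been', 'frog'] (min_width=14, slack=5)
Line 4: ['tower', 'rock', 'the'] (min_width=14, slack=5)
Line 5: ['bright', 'low', 'glass'] (min_width=16, slack=3)
Total lines: 5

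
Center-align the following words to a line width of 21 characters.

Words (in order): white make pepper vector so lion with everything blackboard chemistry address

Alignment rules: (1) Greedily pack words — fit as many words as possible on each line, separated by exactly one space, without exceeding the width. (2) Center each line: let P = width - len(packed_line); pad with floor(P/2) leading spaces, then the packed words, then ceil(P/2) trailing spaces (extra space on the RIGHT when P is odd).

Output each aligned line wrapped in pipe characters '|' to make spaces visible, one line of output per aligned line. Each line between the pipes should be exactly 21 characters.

Line 1: ['white', 'make', 'pepper'] (min_width=17, slack=4)
Line 2: ['vector', 'so', 'lion', 'with'] (min_width=19, slack=2)
Line 3: ['everything', 'blackboard'] (min_width=21, slack=0)
Line 4: ['chemistry', 'address'] (min_width=17, slack=4)

Answer: |  white make pepper  |
| vector so lion with |
|everything blackboard|
|  chemistry address  |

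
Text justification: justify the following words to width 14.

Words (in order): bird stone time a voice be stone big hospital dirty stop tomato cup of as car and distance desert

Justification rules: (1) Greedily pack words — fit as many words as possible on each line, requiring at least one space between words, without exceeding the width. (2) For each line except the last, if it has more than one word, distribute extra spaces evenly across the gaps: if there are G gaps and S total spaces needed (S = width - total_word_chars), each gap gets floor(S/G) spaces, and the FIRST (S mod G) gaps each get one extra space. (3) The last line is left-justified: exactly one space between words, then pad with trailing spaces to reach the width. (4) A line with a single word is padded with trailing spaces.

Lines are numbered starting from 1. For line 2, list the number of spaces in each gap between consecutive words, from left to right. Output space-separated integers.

Answer: 2 2

Derivation:
Line 1: ['bird', 'stone'] (min_width=10, slack=4)
Line 2: ['time', 'a', 'voice'] (min_width=12, slack=2)
Line 3: ['be', 'stone', 'big'] (min_width=12, slack=2)
Line 4: ['hospital', 'dirty'] (min_width=14, slack=0)
Line 5: ['stop', 'tomato'] (min_width=11, slack=3)
Line 6: ['cup', 'of', 'as', 'car'] (min_width=13, slack=1)
Line 7: ['and', 'distance'] (min_width=12, slack=2)
Line 8: ['desert'] (min_width=6, slack=8)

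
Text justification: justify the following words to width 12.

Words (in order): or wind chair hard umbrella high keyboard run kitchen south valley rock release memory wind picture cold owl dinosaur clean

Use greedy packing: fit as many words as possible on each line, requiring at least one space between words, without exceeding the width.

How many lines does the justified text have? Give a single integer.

Line 1: ['or', 'wind'] (min_width=7, slack=5)
Line 2: ['chair', 'hard'] (min_width=10, slack=2)
Line 3: ['umbrella'] (min_width=8, slack=4)
Line 4: ['high'] (min_width=4, slack=8)
Line 5: ['keyboard', 'run'] (min_width=12, slack=0)
Line 6: ['kitchen'] (min_width=7, slack=5)
Line 7: ['south', 'valley'] (min_width=12, slack=0)
Line 8: ['rock', 'release'] (min_width=12, slack=0)
Line 9: ['memory', 'wind'] (min_width=11, slack=1)
Line 10: ['picture', 'cold'] (min_width=12, slack=0)
Line 11: ['owl', 'dinosaur'] (min_width=12, slack=0)
Line 12: ['clean'] (min_width=5, slack=7)
Total lines: 12

Answer: 12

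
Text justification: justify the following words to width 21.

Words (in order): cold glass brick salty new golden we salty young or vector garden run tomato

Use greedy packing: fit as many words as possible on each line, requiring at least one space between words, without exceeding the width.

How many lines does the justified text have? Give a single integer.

Line 1: ['cold', 'glass', 'brick'] (min_width=16, slack=5)
Line 2: ['salty', 'new', 'golden', 'we'] (min_width=19, slack=2)
Line 3: ['salty', 'young', 'or', 'vector'] (min_width=21, slack=0)
Line 4: ['garden', 'run', 'tomato'] (min_width=17, slack=4)
Total lines: 4

Answer: 4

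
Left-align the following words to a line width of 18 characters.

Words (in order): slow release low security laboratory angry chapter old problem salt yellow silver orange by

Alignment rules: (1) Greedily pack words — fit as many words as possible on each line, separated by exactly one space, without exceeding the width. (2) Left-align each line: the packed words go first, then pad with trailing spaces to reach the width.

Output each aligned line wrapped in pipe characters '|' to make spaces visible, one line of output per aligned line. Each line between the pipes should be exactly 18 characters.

Answer: |slow release low  |
|security          |
|laboratory angry  |
|chapter old       |
|problem salt      |
|yellow silver     |
|orange by         |

Derivation:
Line 1: ['slow', 'release', 'low'] (min_width=16, slack=2)
Line 2: ['security'] (min_width=8, slack=10)
Line 3: ['laboratory', 'angry'] (min_width=16, slack=2)
Line 4: ['chapter', 'old'] (min_width=11, slack=7)
Line 5: ['problem', 'salt'] (min_width=12, slack=6)
Line 6: ['yellow', 'silver'] (min_width=13, slack=5)
Line 7: ['orange', 'by'] (min_width=9, slack=9)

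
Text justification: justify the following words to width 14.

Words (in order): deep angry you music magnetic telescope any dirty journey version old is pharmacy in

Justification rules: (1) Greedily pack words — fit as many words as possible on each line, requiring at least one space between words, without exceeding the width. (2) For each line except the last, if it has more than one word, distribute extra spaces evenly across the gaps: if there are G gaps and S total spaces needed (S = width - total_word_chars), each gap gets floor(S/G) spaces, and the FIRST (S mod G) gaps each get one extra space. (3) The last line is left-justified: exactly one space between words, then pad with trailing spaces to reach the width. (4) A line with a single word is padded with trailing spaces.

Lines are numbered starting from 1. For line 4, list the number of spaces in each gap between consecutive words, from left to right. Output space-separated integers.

Line 1: ['deep', 'angry', 'you'] (min_width=14, slack=0)
Line 2: ['music', 'magnetic'] (min_width=14, slack=0)
Line 3: ['telescope', 'any'] (min_width=13, slack=1)
Line 4: ['dirty', 'journey'] (min_width=13, slack=1)
Line 5: ['version', 'old', 'is'] (min_width=14, slack=0)
Line 6: ['pharmacy', 'in'] (min_width=11, slack=3)

Answer: 2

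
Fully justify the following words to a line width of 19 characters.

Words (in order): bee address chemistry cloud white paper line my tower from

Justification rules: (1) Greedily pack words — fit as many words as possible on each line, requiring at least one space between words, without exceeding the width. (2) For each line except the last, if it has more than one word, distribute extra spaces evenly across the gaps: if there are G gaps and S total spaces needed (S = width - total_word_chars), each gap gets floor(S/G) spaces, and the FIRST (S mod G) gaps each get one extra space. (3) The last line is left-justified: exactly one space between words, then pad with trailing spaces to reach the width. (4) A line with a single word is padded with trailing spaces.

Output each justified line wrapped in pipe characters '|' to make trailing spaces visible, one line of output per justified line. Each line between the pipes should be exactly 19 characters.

Line 1: ['bee', 'address'] (min_width=11, slack=8)
Line 2: ['chemistry', 'cloud'] (min_width=15, slack=4)
Line 3: ['white', 'paper', 'line', 'my'] (min_width=19, slack=0)
Line 4: ['tower', 'from'] (min_width=10, slack=9)

Answer: |bee         address|
|chemistry     cloud|
|white paper line my|
|tower from         |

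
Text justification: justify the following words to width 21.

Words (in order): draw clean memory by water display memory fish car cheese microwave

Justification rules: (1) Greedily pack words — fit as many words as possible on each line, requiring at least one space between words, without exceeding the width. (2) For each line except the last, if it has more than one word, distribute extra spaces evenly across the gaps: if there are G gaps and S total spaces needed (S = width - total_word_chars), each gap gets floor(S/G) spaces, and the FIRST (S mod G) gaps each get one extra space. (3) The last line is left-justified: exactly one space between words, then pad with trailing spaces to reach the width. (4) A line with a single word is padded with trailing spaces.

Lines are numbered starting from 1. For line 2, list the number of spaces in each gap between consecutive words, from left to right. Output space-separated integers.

Answer: 2 1

Derivation:
Line 1: ['draw', 'clean', 'memory', 'by'] (min_width=20, slack=1)
Line 2: ['water', 'display', 'memory'] (min_width=20, slack=1)
Line 3: ['fish', 'car', 'cheese'] (min_width=15, slack=6)
Line 4: ['microwave'] (min_width=9, slack=12)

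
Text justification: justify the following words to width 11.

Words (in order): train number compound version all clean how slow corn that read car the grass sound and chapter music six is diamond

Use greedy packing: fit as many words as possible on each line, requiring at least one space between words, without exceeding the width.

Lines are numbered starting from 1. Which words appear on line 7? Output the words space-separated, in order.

Line 1: ['train'] (min_width=5, slack=6)
Line 2: ['number'] (min_width=6, slack=5)
Line 3: ['compound'] (min_width=8, slack=3)
Line 4: ['version', 'all'] (min_width=11, slack=0)
Line 5: ['clean', 'how'] (min_width=9, slack=2)
Line 6: ['slow', 'corn'] (min_width=9, slack=2)
Line 7: ['that', 'read'] (min_width=9, slack=2)
Line 8: ['car', 'the'] (min_width=7, slack=4)
Line 9: ['grass', 'sound'] (min_width=11, slack=0)
Line 10: ['and', 'chapter'] (min_width=11, slack=0)
Line 11: ['music', 'six'] (min_width=9, slack=2)
Line 12: ['is', 'diamond'] (min_width=10, slack=1)

Answer: that read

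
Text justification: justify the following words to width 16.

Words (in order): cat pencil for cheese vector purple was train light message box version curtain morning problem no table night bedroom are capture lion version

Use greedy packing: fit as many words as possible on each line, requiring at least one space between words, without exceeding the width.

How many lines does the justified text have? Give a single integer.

Line 1: ['cat', 'pencil', 'for'] (min_width=14, slack=2)
Line 2: ['cheese', 'vector'] (min_width=13, slack=3)
Line 3: ['purple', 'was', 'train'] (min_width=16, slack=0)
Line 4: ['light', 'message'] (min_width=13, slack=3)
Line 5: ['box', 'version'] (min_width=11, slack=5)
Line 6: ['curtain', 'morning'] (min_width=15, slack=1)
Line 7: ['problem', 'no', 'table'] (min_width=16, slack=0)
Line 8: ['night', 'bedroom'] (min_width=13, slack=3)
Line 9: ['are', 'capture', 'lion'] (min_width=16, slack=0)
Line 10: ['version'] (min_width=7, slack=9)
Total lines: 10

Answer: 10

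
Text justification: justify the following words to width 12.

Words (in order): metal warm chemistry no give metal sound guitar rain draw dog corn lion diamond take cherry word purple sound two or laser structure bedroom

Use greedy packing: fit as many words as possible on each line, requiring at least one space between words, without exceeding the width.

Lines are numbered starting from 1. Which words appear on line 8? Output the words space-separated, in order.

Line 1: ['metal', 'warm'] (min_width=10, slack=2)
Line 2: ['chemistry', 'no'] (min_width=12, slack=0)
Line 3: ['give', 'metal'] (min_width=10, slack=2)
Line 4: ['sound', 'guitar'] (min_width=12, slack=0)
Line 5: ['rain', 'draw'] (min_width=9, slack=3)
Line 6: ['dog', 'corn'] (min_width=8, slack=4)
Line 7: ['lion', 'diamond'] (min_width=12, slack=0)
Line 8: ['take', 'cherry'] (min_width=11, slack=1)
Line 9: ['word', 'purple'] (min_width=11, slack=1)
Line 10: ['sound', 'two', 'or'] (min_width=12, slack=0)
Line 11: ['laser'] (min_width=5, slack=7)
Line 12: ['structure'] (min_width=9, slack=3)
Line 13: ['bedroom'] (min_width=7, slack=5)

Answer: take cherry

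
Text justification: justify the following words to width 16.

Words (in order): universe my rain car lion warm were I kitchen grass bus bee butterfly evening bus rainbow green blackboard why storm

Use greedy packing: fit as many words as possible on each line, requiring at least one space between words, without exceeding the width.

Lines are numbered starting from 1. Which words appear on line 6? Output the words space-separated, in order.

Line 1: ['universe', 'my', 'rain'] (min_width=16, slack=0)
Line 2: ['car', 'lion', 'warm'] (min_width=13, slack=3)
Line 3: ['were', 'I', 'kitchen'] (min_width=14, slack=2)
Line 4: ['grass', 'bus', 'bee'] (min_width=13, slack=3)
Line 5: ['butterfly'] (min_width=9, slack=7)
Line 6: ['evening', 'bus'] (min_width=11, slack=5)
Line 7: ['rainbow', 'green'] (min_width=13, slack=3)
Line 8: ['blackboard', 'why'] (min_width=14, slack=2)
Line 9: ['storm'] (min_width=5, slack=11)

Answer: evening bus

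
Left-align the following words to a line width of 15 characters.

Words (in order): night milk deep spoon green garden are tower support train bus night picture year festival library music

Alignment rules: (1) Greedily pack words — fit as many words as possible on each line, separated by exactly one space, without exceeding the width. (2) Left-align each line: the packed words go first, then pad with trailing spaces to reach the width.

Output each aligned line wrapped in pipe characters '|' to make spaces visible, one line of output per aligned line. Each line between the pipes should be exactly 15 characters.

Line 1: ['night', 'milk', 'deep'] (min_width=15, slack=0)
Line 2: ['spoon', 'green'] (min_width=11, slack=4)
Line 3: ['garden', 'are'] (min_width=10, slack=5)
Line 4: ['tower', 'support'] (min_width=13, slack=2)
Line 5: ['train', 'bus', 'night'] (min_width=15, slack=0)
Line 6: ['picture', 'year'] (min_width=12, slack=3)
Line 7: ['festival'] (min_width=8, slack=7)
Line 8: ['library', 'music'] (min_width=13, slack=2)

Answer: |night milk deep|
|spoon green    |
|garden are     |
|tower support  |
|train bus night|
|picture year   |
|festival       |
|library music  |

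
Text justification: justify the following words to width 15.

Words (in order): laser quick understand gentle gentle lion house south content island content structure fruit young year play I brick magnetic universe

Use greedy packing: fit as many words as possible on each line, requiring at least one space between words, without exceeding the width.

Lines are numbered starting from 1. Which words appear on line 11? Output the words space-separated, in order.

Answer: universe

Derivation:
Line 1: ['laser', 'quick'] (min_width=11, slack=4)
Line 2: ['understand'] (min_width=10, slack=5)
Line 3: ['gentle', 'gentle'] (min_width=13, slack=2)
Line 4: ['lion', 'house'] (min_width=10, slack=5)
Line 5: ['south', 'content'] (min_width=13, slack=2)
Line 6: ['island', 'content'] (min_width=14, slack=1)
Line 7: ['structure', 'fruit'] (min_width=15, slack=0)
Line 8: ['young', 'year', 'play'] (min_width=15, slack=0)
Line 9: ['I', 'brick'] (min_width=7, slack=8)
Line 10: ['magnetic'] (min_width=8, slack=7)
Line 11: ['universe'] (min_width=8, slack=7)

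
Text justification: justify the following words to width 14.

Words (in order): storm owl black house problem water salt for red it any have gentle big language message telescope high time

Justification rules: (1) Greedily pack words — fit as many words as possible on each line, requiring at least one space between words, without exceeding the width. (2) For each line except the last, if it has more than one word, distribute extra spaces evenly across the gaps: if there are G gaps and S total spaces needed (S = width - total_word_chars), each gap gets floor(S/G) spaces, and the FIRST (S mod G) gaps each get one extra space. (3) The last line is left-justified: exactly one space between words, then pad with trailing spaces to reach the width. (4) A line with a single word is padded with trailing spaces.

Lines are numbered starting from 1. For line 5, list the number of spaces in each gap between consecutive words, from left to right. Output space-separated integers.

Answer: 3 2

Derivation:
Line 1: ['storm', 'owl'] (min_width=9, slack=5)
Line 2: ['black', 'house'] (min_width=11, slack=3)
Line 3: ['problem', 'water'] (min_width=13, slack=1)
Line 4: ['salt', 'for', 'red'] (min_width=12, slack=2)
Line 5: ['it', 'any', 'have'] (min_width=11, slack=3)
Line 6: ['gentle', 'big'] (min_width=10, slack=4)
Line 7: ['language'] (min_width=8, slack=6)
Line 8: ['message'] (min_width=7, slack=7)
Line 9: ['telescope', 'high'] (min_width=14, slack=0)
Line 10: ['time'] (min_width=4, slack=10)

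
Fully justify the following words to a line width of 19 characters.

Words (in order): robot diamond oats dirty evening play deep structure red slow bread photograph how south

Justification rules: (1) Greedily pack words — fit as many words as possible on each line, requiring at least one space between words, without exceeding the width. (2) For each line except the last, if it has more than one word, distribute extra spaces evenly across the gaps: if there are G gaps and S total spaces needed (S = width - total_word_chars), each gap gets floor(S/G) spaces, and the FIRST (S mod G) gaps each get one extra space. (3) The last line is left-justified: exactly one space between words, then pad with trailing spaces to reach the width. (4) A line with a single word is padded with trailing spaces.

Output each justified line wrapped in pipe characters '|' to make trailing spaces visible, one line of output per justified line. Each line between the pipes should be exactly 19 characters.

Line 1: ['robot', 'diamond', 'oats'] (min_width=18, slack=1)
Line 2: ['dirty', 'evening', 'play'] (min_width=18, slack=1)
Line 3: ['deep', 'structure', 'red'] (min_width=18, slack=1)
Line 4: ['slow', 'bread'] (min_width=10, slack=9)
Line 5: ['photograph', 'how'] (min_width=14, slack=5)
Line 6: ['south'] (min_width=5, slack=14)

Answer: |robot  diamond oats|
|dirty  evening play|
|deep  structure red|
|slow          bread|
|photograph      how|
|south              |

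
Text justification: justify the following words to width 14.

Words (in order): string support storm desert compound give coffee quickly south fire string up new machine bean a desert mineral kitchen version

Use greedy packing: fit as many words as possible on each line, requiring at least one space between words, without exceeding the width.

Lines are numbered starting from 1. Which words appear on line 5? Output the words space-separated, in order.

Line 1: ['string', 'support'] (min_width=14, slack=0)
Line 2: ['storm', 'desert'] (min_width=12, slack=2)
Line 3: ['compound', 'give'] (min_width=13, slack=1)
Line 4: ['coffee', 'quickly'] (min_width=14, slack=0)
Line 5: ['south', 'fire'] (min_width=10, slack=4)
Line 6: ['string', 'up', 'new'] (min_width=13, slack=1)
Line 7: ['machine', 'bean', 'a'] (min_width=14, slack=0)
Line 8: ['desert', 'mineral'] (min_width=14, slack=0)
Line 9: ['kitchen'] (min_width=7, slack=7)
Line 10: ['version'] (min_width=7, slack=7)

Answer: south fire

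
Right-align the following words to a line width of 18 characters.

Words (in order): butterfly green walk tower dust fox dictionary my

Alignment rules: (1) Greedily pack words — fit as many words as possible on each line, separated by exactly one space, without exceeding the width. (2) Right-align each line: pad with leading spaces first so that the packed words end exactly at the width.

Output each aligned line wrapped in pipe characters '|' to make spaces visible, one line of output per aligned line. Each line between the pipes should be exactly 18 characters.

Answer: |   butterfly green|
|   walk tower dust|
| fox dictionary my|

Derivation:
Line 1: ['butterfly', 'green'] (min_width=15, slack=3)
Line 2: ['walk', 'tower', 'dust'] (min_width=15, slack=3)
Line 3: ['fox', 'dictionary', 'my'] (min_width=17, slack=1)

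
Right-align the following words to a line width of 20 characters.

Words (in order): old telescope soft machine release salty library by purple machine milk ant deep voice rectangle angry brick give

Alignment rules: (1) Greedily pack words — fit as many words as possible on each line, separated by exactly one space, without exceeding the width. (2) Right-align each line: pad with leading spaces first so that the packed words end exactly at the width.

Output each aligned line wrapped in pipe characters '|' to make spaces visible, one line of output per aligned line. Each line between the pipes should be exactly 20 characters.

Answer: |  old telescope soft|
|     machine release|
|    salty library by|
| purple machine milk|
|      ant deep voice|
|     rectangle angry|
|          brick give|

Derivation:
Line 1: ['old', 'telescope', 'soft'] (min_width=18, slack=2)
Line 2: ['machine', 'release'] (min_width=15, slack=5)
Line 3: ['salty', 'library', 'by'] (min_width=16, slack=4)
Line 4: ['purple', 'machine', 'milk'] (min_width=19, slack=1)
Line 5: ['ant', 'deep', 'voice'] (min_width=14, slack=6)
Line 6: ['rectangle', 'angry'] (min_width=15, slack=5)
Line 7: ['brick', 'give'] (min_width=10, slack=10)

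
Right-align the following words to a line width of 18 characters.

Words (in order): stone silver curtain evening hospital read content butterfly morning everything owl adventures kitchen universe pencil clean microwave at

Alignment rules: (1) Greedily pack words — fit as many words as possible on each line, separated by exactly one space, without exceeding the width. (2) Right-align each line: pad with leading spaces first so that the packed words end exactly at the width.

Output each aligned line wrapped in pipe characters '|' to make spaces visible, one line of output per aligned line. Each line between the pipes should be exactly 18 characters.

Answer: |      stone silver|
|   curtain evening|
|     hospital read|
| content butterfly|
|morning everything|
|    owl adventures|
|  kitchen universe|
|      pencil clean|
|      microwave at|

Derivation:
Line 1: ['stone', 'silver'] (min_width=12, slack=6)
Line 2: ['curtain', 'evening'] (min_width=15, slack=3)
Line 3: ['hospital', 'read'] (min_width=13, slack=5)
Line 4: ['content', 'butterfly'] (min_width=17, slack=1)
Line 5: ['morning', 'everything'] (min_width=18, slack=0)
Line 6: ['owl', 'adventures'] (min_width=14, slack=4)
Line 7: ['kitchen', 'universe'] (min_width=16, slack=2)
Line 8: ['pencil', 'clean'] (min_width=12, slack=6)
Line 9: ['microwave', 'at'] (min_width=12, slack=6)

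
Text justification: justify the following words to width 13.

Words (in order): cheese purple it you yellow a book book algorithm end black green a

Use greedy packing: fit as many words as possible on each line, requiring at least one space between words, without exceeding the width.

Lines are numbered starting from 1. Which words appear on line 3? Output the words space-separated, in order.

Answer: a book book

Derivation:
Line 1: ['cheese', 'purple'] (min_width=13, slack=0)
Line 2: ['it', 'you', 'yellow'] (min_width=13, slack=0)
Line 3: ['a', 'book', 'book'] (min_width=11, slack=2)
Line 4: ['algorithm', 'end'] (min_width=13, slack=0)
Line 5: ['black', 'green', 'a'] (min_width=13, slack=0)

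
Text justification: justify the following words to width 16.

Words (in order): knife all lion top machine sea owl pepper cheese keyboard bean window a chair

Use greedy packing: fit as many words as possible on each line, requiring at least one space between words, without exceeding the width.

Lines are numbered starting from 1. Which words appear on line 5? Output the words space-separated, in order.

Line 1: ['knife', 'all', 'lion'] (min_width=14, slack=2)
Line 2: ['top', 'machine', 'sea'] (min_width=15, slack=1)
Line 3: ['owl', 'pepper'] (min_width=10, slack=6)
Line 4: ['cheese', 'keyboard'] (min_width=15, slack=1)
Line 5: ['bean', 'window', 'a'] (min_width=13, slack=3)
Line 6: ['chair'] (min_width=5, slack=11)

Answer: bean window a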